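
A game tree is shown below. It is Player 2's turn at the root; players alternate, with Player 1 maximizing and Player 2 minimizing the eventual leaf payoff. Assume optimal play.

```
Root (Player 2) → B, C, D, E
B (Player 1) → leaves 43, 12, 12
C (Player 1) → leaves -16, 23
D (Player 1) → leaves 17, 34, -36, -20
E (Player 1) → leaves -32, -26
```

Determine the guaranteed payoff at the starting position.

-26

B (Player 1): max(43, 12, 12) = 43
C (Player 1): max(-16, 23) = 23
D (Player 1): max(17, 34, -36, -20) = 34
E (Player 1): max(-32, -26) = -26
Root (Player 2): min(43, 23, 34, -26) = -26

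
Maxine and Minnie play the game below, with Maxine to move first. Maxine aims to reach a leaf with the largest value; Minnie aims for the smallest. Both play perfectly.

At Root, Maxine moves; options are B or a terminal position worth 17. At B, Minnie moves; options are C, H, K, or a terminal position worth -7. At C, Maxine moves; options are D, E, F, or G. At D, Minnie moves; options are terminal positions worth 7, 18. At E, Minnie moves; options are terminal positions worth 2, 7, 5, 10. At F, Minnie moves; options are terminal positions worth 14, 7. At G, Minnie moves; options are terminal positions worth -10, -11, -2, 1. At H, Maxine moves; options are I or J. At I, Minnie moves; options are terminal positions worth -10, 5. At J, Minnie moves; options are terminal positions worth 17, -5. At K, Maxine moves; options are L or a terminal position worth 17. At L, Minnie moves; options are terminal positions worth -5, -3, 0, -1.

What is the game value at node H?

I: min(-10, 5) = -10
J: min(17, -5) = -5
H: max(-10, -5) = -5

-5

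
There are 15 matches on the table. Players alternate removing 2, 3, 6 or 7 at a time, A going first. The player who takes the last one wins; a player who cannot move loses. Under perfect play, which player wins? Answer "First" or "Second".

First

Compute winning (W) and losing (L) positions by backward induction:
i:   0  1  2  3  4  5  6  7  8  9 10 11 12 13 14 15
     L  L  W  W  W  L  W  W  W  L  L  W  W  W  L  W
Position 15 is W, so the first player wins.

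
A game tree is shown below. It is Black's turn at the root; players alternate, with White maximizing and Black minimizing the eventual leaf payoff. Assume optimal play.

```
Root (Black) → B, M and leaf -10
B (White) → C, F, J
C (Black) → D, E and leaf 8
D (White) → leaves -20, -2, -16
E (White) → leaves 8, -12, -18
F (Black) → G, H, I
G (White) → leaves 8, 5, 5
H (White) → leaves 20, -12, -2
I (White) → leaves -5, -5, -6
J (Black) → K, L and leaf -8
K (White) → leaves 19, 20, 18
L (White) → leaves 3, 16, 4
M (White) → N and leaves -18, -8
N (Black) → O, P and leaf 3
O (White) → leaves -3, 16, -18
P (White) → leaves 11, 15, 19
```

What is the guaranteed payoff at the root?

-10

D (White): max(-20, -2, -16) = -2
E (White): max(8, -12, -18) = 8
C (Black): min(-2, 8, 8) = -2
G (White): max(8, 5, 5) = 8
H (White): max(20, -12, -2) = 20
I (White): max(-5, -5, -6) = -5
F (Black): min(8, 20, -5) = -5
K (White): max(19, 20, 18) = 20
L (White): max(3, 16, 4) = 16
J (Black): min(20, 16, -8) = -8
B (White): max(-2, -5, -8) = -2
O (White): max(-3, 16, -18) = 16
P (White): max(11, 15, 19) = 19
N (Black): min(16, 19, 3) = 3
M (White): max(3, -18, -8) = 3
Root (Black): min(-2, 3, -10) = -10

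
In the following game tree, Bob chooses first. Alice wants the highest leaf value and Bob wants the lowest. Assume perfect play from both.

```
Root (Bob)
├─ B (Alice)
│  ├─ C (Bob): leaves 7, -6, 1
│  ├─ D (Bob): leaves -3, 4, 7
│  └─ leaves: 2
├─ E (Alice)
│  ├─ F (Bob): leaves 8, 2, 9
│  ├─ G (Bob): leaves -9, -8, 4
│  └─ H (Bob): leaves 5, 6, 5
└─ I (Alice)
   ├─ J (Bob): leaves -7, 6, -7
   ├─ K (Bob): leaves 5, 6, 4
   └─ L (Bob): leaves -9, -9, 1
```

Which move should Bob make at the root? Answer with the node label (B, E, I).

B

C (Bob): min(7, -6, 1) = -6
D (Bob): min(-3, 4, 7) = -3
B (Alice): max(-6, -3, 2) = 2
F (Bob): min(8, 2, 9) = 2
G (Bob): min(-9, -8, 4) = -9
H (Bob): min(5, 6, 5) = 5
E (Alice): max(2, -9, 5) = 5
J (Bob): min(-7, 6, -7) = -7
K (Bob): min(5, 6, 4) = 4
L (Bob): min(-9, -9, 1) = -9
I (Alice): max(-7, 4, -9) = 4
Root (Bob): min(2, 5, 4) = 2
Bob picks the child with the lowest value: B (value 2).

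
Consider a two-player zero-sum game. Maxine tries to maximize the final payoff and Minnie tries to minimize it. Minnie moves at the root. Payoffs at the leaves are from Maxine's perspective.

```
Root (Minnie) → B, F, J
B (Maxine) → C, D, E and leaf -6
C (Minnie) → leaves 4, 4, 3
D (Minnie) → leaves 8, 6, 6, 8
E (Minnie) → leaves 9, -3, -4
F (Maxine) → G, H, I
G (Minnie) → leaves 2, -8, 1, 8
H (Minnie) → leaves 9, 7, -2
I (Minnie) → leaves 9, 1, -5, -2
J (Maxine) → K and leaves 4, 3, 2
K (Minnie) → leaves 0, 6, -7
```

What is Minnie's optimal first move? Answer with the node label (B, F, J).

F

C (Minnie): min(4, 4, 3) = 3
D (Minnie): min(8, 6, 6, 8) = 6
E (Minnie): min(9, -3, -4) = -4
B (Maxine): max(3, 6, -4, -6) = 6
G (Minnie): min(2, -8, 1, 8) = -8
H (Minnie): min(9, 7, -2) = -2
I (Minnie): min(9, 1, -5, -2) = -5
F (Maxine): max(-8, -2, -5) = -2
K (Minnie): min(0, 6, -7) = -7
J (Maxine): max(-7, 4, 3, 2) = 4
Root (Minnie): min(6, -2, 4) = -2
Minnie picks the child with the lowest value: F (value -2).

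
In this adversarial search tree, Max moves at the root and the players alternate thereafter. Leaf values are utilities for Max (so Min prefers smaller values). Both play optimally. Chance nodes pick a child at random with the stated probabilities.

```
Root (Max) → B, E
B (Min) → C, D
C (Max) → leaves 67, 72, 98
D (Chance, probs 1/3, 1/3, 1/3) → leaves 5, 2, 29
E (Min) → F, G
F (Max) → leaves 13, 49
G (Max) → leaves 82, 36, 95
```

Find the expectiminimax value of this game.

C (Max): max(67, 72, 98) = 98
D (Chance): 1/3·5 + 1/3·2 + 1/3·29 = 12
B (Min): min(98, 12) = 12
F (Max): max(13, 49) = 49
G (Max): max(82, 36, 95) = 95
E (Min): min(49, 95) = 49
Root (Max): max(12, 49) = 49

49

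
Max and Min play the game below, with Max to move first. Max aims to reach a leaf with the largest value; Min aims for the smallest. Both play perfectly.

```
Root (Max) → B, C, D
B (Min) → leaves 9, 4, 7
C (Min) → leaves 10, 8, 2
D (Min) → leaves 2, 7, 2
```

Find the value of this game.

4

B (Min): min(9, 4, 7) = 4
C (Min): min(10, 8, 2) = 2
D (Min): min(2, 7, 2) = 2
Root (Max): max(4, 2, 2) = 4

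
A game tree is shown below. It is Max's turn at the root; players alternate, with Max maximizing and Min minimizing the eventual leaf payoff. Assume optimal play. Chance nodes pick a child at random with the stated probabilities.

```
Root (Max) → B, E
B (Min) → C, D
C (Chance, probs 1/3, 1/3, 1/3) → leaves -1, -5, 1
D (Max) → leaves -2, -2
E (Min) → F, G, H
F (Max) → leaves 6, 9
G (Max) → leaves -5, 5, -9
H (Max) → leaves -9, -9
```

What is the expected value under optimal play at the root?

-2

C (Chance): 1/3·-1 + 1/3·-5 + 1/3·1 = -1.67
D (Max): max(-2, -2) = -2
B (Min): min(-1.67, -2) = -2
F (Max): max(6, 9) = 9
G (Max): max(-5, 5, -9) = 5
H (Max): max(-9, -9) = -9
E (Min): min(9, 5, -9) = -9
Root (Max): max(-2, -9) = -2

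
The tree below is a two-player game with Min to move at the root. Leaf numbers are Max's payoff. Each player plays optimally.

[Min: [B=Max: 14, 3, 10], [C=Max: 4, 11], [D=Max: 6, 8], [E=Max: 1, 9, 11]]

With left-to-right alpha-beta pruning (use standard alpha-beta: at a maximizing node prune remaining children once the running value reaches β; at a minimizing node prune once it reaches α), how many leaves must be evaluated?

B [α=-∞,β=+∞]: v=14
C [α=-∞,β=14]: v=11
D [α=-∞,β=11]: v=8
E [α=-∞,β=8]: v=9 after child 2 ≥ β → β-cutoff, skip 1
Root [α=-∞,β=+∞]: v=8
Leaves evaluated: 9 of 10.

9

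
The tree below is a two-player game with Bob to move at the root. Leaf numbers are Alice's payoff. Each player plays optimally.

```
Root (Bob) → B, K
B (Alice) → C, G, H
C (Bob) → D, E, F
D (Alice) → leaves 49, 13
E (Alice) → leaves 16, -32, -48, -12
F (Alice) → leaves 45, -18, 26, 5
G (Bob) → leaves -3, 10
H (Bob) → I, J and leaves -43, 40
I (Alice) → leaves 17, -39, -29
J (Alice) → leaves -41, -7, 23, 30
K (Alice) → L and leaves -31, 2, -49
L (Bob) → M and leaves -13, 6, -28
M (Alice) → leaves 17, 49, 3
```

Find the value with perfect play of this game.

D (Alice): max(49, 13) = 49
E (Alice): max(16, -32, -48, -12) = 16
F (Alice): max(45, -18, 26, 5) = 45
C (Bob): min(49, 16, 45) = 16
G (Bob): min(-3, 10) = -3
I (Alice): max(17, -39, -29) = 17
J (Alice): max(-41, -7, 23, 30) = 30
H (Bob): min(17, 30, -43, 40) = -43
B (Alice): max(16, -3, -43) = 16
M (Alice): max(17, 49, 3) = 49
L (Bob): min(49, -13, 6, -28) = -28
K (Alice): max(-28, -31, 2, -49) = 2
Root (Bob): min(16, 2) = 2

2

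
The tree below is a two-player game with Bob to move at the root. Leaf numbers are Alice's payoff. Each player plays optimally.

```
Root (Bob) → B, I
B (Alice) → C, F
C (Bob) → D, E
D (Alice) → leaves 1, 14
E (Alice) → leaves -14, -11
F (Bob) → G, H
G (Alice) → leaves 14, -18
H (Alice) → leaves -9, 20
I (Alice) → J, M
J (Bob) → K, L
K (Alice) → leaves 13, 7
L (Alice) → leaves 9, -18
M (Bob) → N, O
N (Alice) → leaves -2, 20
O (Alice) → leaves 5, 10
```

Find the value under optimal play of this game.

10

D (Alice): max(1, 14) = 14
E (Alice): max(-14, -11) = -11
C (Bob): min(14, -11) = -11
G (Alice): max(14, -18) = 14
H (Alice): max(-9, 20) = 20
F (Bob): min(14, 20) = 14
B (Alice): max(-11, 14) = 14
K (Alice): max(13, 7) = 13
L (Alice): max(9, -18) = 9
J (Bob): min(13, 9) = 9
N (Alice): max(-2, 20) = 20
O (Alice): max(5, 10) = 10
M (Bob): min(20, 10) = 10
I (Alice): max(9, 10) = 10
Root (Bob): min(14, 10) = 10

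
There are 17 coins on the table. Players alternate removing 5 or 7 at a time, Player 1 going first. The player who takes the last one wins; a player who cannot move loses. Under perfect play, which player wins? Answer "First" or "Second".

First

W/L table (W = player to move can force a win):
i:   0  1  2  3  4  5  6  7  8  9 10 11 12 13 14 15 16 17
     L  L  L  L  L  W  W  W  W  W  W  W  L  L  L  L  L  W
Position 17 is W, so the first player wins.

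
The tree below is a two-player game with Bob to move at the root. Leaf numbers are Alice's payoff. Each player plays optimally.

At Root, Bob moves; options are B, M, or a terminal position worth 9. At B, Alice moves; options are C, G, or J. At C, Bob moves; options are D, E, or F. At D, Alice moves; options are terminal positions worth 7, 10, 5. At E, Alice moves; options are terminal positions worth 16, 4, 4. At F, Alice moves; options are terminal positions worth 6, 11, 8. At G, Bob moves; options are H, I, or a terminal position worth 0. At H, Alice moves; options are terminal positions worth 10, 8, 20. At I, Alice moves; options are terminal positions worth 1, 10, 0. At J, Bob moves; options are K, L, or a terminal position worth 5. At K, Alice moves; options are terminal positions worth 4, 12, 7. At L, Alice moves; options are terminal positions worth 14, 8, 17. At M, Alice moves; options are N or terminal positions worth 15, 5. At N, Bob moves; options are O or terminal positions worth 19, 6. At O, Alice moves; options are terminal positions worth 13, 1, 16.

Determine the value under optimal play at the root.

D (Alice): max(7, 10, 5) = 10
E (Alice): max(16, 4, 4) = 16
F (Alice): max(6, 11, 8) = 11
C (Bob): min(10, 16, 11) = 10
H (Alice): max(10, 8, 20) = 20
I (Alice): max(1, 10, 0) = 10
G (Bob): min(20, 10, 0) = 0
K (Alice): max(4, 12, 7) = 12
L (Alice): max(14, 8, 17) = 17
J (Bob): min(12, 17, 5) = 5
B (Alice): max(10, 0, 5) = 10
O (Alice): max(13, 1, 16) = 16
N (Bob): min(16, 19, 6) = 6
M (Alice): max(6, 15, 5) = 15
Root (Bob): min(10, 15, 9) = 9

9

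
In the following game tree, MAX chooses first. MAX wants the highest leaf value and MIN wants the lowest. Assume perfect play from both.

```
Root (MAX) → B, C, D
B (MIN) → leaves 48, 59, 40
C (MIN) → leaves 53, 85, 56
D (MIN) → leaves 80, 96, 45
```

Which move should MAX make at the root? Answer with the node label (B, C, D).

B (MIN): min(48, 59, 40) = 40
C (MIN): min(53, 85, 56) = 53
D (MIN): min(80, 96, 45) = 45
Root (MAX): max(40, 53, 45) = 53
MAX picks the child with the highest value: C (value 53).

C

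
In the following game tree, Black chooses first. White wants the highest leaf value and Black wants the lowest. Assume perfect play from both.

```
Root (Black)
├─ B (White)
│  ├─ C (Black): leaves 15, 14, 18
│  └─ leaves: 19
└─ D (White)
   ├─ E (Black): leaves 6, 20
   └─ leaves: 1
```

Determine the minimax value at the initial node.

C (Black): min(15, 14, 18) = 14
B (White): max(14, 19) = 19
E (Black): min(6, 20) = 6
D (White): max(6, 1) = 6
Root (Black): min(19, 6) = 6

6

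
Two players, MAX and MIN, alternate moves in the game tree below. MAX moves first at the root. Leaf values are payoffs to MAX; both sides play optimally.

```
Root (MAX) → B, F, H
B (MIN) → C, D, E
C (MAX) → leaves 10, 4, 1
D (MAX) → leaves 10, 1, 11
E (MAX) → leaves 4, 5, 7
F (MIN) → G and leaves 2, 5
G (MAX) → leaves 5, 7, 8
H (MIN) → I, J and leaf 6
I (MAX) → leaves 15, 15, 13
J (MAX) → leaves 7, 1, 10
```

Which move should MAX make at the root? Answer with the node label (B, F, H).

C (MAX): max(10, 4, 1) = 10
D (MAX): max(10, 1, 11) = 11
E (MAX): max(4, 5, 7) = 7
B (MIN): min(10, 11, 7) = 7
G (MAX): max(5, 7, 8) = 8
F (MIN): min(8, 2, 5) = 2
I (MAX): max(15, 15, 13) = 15
J (MAX): max(7, 1, 10) = 10
H (MIN): min(15, 10, 6) = 6
Root (MAX): max(7, 2, 6) = 7
MAX picks the child with the highest value: B (value 7).

B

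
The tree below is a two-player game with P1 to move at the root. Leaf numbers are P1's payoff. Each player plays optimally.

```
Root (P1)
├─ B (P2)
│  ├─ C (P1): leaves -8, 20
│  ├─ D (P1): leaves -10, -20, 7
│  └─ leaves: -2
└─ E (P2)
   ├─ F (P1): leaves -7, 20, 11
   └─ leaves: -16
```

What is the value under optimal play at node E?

F: max(-7, 20, 11) = 20
E: min(20, -16) = -16

-16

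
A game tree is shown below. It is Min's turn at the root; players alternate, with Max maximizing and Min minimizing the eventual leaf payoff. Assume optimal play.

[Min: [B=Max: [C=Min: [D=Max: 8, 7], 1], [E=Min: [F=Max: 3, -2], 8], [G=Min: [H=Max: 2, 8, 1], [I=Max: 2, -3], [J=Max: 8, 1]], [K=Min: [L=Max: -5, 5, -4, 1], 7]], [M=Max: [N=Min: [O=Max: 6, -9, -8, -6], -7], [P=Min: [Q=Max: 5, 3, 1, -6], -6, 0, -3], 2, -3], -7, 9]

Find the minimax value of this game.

-7

D (Max): max(8, 7) = 8
C (Min): min(8, 1) = 1
F (Max): max(3, -2) = 3
E (Min): min(3, 8) = 3
H (Max): max(2, 8, 1) = 8
I (Max): max(2, -3) = 2
J (Max): max(8, 1) = 8
G (Min): min(8, 2, 8) = 2
L (Max): max(-5, 5, -4, 1) = 5
K (Min): min(5, 7) = 5
B (Max): max(1, 3, 2, 5) = 5
O (Max): max(6, -9, -8, -6) = 6
N (Min): min(6, -7) = -7
Q (Max): max(5, 3, 1, -6) = 5
P (Min): min(5, -6, 0, -3) = -6
M (Max): max(-7, -6, 2, -3) = 2
Root (Min): min(5, 2, -7, 9) = -7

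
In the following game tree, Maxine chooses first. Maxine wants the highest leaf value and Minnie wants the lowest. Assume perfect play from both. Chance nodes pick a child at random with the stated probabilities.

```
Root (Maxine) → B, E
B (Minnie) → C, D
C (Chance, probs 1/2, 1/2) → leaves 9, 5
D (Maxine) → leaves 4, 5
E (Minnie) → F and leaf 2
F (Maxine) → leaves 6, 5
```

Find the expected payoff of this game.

5

C (Chance): 1/2·9 + 1/2·5 = 7
D (Maxine): max(4, 5) = 5
B (Minnie): min(7, 5) = 5
F (Maxine): max(6, 5) = 6
E (Minnie): min(6, 2) = 2
Root (Maxine): max(5, 2) = 5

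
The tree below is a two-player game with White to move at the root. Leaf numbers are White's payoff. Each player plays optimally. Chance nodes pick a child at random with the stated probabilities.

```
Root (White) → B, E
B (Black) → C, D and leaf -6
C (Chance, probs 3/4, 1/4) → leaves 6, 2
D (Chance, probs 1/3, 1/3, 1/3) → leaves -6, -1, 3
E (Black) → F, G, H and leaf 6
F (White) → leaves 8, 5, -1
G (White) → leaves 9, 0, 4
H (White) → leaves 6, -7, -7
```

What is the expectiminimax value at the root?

C (Chance): 3/4·6 + 1/4·2 = 5
D (Chance): 1/3·-6 + 1/3·-1 + 1/3·3 = -1.33
B (Black): min(5, -1.33, -6) = -6
F (White): max(8, 5, -1) = 8
G (White): max(9, 0, 4) = 9
H (White): max(6, -7, -7) = 6
E (Black): min(8, 9, 6, 6) = 6
Root (White): max(-6, 6) = 6

6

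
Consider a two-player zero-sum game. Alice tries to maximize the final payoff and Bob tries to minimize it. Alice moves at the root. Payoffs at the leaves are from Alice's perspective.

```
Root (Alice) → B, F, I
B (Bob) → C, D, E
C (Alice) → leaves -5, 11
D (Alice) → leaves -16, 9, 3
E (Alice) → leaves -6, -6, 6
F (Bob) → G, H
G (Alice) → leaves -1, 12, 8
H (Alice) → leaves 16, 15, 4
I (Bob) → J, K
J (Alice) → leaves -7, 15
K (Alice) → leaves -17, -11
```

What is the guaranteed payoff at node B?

6

C: max(-5, 11) = 11
D: max(-16, 9, 3) = 9
E: max(-6, -6, 6) = 6
B: min(11, 9, 6) = 6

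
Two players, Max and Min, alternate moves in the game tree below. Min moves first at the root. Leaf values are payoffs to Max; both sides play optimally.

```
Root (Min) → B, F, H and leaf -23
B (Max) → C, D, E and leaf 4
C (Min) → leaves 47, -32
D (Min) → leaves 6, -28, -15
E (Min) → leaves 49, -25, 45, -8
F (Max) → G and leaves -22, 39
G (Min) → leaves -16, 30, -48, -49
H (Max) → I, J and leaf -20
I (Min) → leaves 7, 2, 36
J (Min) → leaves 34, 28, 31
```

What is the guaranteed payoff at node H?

28

I: min(7, 2, 36) = 2
J: min(34, 28, 31) = 28
H: max(2, 28, -20) = 28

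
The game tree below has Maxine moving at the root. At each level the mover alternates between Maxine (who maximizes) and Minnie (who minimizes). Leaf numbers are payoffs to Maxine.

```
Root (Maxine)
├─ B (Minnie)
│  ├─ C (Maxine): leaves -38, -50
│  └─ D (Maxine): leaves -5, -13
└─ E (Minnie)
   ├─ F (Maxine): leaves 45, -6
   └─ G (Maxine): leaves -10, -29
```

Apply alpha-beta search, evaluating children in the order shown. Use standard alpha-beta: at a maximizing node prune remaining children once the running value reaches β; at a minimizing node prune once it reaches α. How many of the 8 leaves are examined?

C [α=-∞,β=+∞]: v=-38
D [α=-∞,β=-38]: v=-5 after child 1 ≥ β → β-cutoff, skip 1
B [α=-∞,β=+∞]: v=-38
F [α=-38,β=+∞]: v=45
G [α=-38,β=45]: v=-10
E [α=-38,β=+∞]: v=-10
Root [α=-∞,β=+∞]: v=-10
Leaves evaluated: 7 of 8.

7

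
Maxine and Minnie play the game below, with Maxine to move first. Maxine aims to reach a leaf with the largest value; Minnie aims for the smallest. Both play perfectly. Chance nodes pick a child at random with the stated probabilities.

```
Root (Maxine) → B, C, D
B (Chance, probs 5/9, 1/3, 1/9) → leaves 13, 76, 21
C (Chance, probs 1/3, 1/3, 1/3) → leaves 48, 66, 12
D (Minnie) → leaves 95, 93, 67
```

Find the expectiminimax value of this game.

67

B (Chance): 5/9·13 + 1/3·76 + 1/9·21 = 34.89
C (Chance): 1/3·48 + 1/3·66 + 1/3·12 = 42
D (Minnie): min(95, 93, 67) = 67
Root (Maxine): max(34.89, 42, 67) = 67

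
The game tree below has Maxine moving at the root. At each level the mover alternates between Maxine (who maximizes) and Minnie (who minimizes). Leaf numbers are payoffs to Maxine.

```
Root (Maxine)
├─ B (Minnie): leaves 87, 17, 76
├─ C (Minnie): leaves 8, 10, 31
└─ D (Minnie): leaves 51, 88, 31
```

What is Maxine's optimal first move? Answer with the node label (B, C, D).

B (Minnie): min(87, 17, 76) = 17
C (Minnie): min(8, 10, 31) = 8
D (Minnie): min(51, 88, 31) = 31
Root (Maxine): max(17, 8, 31) = 31
Maxine picks the child with the highest value: D (value 31).

D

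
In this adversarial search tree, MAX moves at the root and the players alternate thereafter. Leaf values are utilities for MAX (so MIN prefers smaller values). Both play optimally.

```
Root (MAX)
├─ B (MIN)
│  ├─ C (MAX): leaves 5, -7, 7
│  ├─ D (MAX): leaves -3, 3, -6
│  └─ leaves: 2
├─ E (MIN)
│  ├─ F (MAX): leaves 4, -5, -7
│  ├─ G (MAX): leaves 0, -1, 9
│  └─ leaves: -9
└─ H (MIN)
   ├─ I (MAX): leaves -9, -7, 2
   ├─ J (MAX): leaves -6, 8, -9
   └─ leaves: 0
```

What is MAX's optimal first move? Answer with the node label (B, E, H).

B

C (MAX): max(5, -7, 7) = 7
D (MAX): max(-3, 3, -6) = 3
B (MIN): min(7, 3, 2) = 2
F (MAX): max(4, -5, -7) = 4
G (MAX): max(0, -1, 9) = 9
E (MIN): min(4, 9, -9) = -9
I (MAX): max(-9, -7, 2) = 2
J (MAX): max(-6, 8, -9) = 8
H (MIN): min(2, 8, 0) = 0
Root (MAX): max(2, -9, 0) = 2
MAX picks the child with the highest value: B (value 2).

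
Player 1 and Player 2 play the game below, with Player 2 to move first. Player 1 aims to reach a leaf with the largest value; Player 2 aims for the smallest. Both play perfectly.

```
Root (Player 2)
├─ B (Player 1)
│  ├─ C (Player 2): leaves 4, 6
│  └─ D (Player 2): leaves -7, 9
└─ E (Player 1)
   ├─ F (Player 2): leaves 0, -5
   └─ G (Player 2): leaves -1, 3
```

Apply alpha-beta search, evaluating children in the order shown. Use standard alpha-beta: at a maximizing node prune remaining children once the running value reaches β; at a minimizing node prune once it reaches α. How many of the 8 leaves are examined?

C [α=-∞,β=+∞]: v=4
D [α=4,β=+∞]: v=-7 after child 1 ≤ α → α-cutoff, skip 1
B [α=-∞,β=+∞]: v=4
F [α=-∞,β=4]: v=-5
G [α=-5,β=4]: v=-1
E [α=-∞,β=4]: v=-1
Root [α=-∞,β=+∞]: v=-1
Leaves evaluated: 7 of 8.

7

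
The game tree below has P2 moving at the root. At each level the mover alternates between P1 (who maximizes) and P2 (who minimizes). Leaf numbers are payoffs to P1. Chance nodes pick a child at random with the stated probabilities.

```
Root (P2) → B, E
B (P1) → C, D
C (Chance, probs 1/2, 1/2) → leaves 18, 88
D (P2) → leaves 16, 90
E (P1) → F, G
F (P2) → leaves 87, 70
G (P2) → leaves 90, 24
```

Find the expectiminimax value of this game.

C (Chance): 1/2·18 + 1/2·88 = 53
D (P2): min(16, 90) = 16
B (P1): max(53, 16) = 53
F (P2): min(87, 70) = 70
G (P2): min(90, 24) = 24
E (P1): max(70, 24) = 70
Root (P2): min(53, 70) = 53

53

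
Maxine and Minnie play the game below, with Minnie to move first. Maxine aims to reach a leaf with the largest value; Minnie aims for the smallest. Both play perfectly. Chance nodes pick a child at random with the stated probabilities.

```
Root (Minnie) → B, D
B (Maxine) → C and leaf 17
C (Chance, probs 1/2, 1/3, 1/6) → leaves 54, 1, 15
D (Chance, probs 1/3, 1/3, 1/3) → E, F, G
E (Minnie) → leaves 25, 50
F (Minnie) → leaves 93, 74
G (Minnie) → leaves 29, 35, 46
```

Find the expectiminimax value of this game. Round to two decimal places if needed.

29.83

C (Chance): 1/2·54 + 1/3·1 + 1/6·15 = 29.83
B (Maxine): max(29.83, 17) = 29.83
E (Minnie): min(25, 50) = 25
F (Minnie): min(93, 74) = 74
G (Minnie): min(29, 35, 46) = 29
D (Chance): 1/3·25 + 1/3·74 + 1/3·29 = 42.67
Root (Minnie): min(29.83, 42.67) = 29.83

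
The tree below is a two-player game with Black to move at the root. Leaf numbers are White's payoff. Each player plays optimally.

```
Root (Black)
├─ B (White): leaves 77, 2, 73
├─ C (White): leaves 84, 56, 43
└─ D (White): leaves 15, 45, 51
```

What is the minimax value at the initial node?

51

B (White): max(77, 2, 73) = 77
C (White): max(84, 56, 43) = 84
D (White): max(15, 45, 51) = 51
Root (Black): min(77, 84, 51) = 51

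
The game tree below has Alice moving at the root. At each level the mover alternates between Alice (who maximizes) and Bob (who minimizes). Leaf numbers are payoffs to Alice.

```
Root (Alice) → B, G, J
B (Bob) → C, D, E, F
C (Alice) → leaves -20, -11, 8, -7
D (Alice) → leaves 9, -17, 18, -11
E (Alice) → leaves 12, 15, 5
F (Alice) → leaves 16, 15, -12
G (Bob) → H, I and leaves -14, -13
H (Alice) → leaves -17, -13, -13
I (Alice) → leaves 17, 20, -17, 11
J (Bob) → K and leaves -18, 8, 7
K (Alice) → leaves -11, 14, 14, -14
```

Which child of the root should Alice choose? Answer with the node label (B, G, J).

B

C (Alice): max(-20, -11, 8, -7) = 8
D (Alice): max(9, -17, 18, -11) = 18
E (Alice): max(12, 15, 5) = 15
F (Alice): max(16, 15, -12) = 16
B (Bob): min(8, 18, 15, 16) = 8
H (Alice): max(-17, -13, -13) = -13
I (Alice): max(17, 20, -17, 11) = 20
G (Bob): min(-13, 20, -14, -13) = -14
K (Alice): max(-11, 14, 14, -14) = 14
J (Bob): min(14, -18, 8, 7) = -18
Root (Alice): max(8, -14, -18) = 8
Alice picks the child with the highest value: B (value 8).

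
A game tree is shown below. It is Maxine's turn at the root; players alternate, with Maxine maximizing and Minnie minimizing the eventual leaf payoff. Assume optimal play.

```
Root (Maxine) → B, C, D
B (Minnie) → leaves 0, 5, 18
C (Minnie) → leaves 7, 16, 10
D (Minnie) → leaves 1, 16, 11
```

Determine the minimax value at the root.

B (Minnie): min(0, 5, 18) = 0
C (Minnie): min(7, 16, 10) = 7
D (Minnie): min(1, 16, 11) = 1
Root (Maxine): max(0, 7, 1) = 7

7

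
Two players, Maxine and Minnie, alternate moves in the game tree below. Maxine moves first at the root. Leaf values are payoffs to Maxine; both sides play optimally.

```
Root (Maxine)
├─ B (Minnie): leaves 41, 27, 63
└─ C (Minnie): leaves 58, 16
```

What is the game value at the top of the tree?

B (Minnie): min(41, 27, 63) = 27
C (Minnie): min(58, 16) = 16
Root (Maxine): max(27, 16) = 27

27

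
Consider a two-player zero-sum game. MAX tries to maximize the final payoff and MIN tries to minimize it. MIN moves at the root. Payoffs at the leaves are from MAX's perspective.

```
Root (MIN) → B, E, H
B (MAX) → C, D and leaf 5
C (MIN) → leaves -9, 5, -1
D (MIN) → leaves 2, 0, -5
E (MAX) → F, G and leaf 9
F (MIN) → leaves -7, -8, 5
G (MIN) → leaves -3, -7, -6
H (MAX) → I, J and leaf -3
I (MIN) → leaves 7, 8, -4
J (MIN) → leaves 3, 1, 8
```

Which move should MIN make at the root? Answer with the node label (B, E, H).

H

C (MIN): min(-9, 5, -1) = -9
D (MIN): min(2, 0, -5) = -5
B (MAX): max(-9, -5, 5) = 5
F (MIN): min(-7, -8, 5) = -8
G (MIN): min(-3, -7, -6) = -7
E (MAX): max(-8, -7, 9) = 9
I (MIN): min(7, 8, -4) = -4
J (MIN): min(3, 1, 8) = 1
H (MAX): max(-4, 1, -3) = 1
Root (MIN): min(5, 9, 1) = 1
MIN picks the child with the lowest value: H (value 1).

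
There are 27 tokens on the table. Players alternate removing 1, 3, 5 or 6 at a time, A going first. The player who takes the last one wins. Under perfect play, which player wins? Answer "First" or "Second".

W/L table (W = player to move can force a win):
i:   0  1  2  3  4  5  6  7  8  9 10 11 12 13 14 15 16 17 18 19 20 21 22 23 24 25 26 27
     L  W  L  W  L  W  W  W  W  W  W  L  W  L  W  L  W  W  W  W  W  W  L  W  L  W  L  W
Position 27 is W, so the first player wins.

First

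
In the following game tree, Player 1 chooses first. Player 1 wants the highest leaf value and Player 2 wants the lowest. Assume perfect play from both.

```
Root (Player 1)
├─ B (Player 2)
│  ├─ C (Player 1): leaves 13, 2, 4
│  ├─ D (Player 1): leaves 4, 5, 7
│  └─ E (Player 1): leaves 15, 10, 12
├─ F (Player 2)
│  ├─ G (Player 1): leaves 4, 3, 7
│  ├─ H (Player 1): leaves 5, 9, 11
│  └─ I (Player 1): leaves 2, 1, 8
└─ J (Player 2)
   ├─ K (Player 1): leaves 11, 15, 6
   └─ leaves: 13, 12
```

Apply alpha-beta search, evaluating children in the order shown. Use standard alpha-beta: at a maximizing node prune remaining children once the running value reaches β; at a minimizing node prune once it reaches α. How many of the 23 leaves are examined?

15

C [α=-∞,β=+∞]: v=13
D [α=-∞,β=13]: v=7
E [α=-∞,β=7]: v=15 after child 1 ≥ β → β-cutoff, skip 2
B [α=-∞,β=+∞]: v=7
G [α=7,β=+∞]: v=7
F [α=7,β=+∞]: v=7 after child 1 ≤ α → α-cutoff, skip 2
K [α=7,β=+∞]: v=15
J [α=7,β=+∞]: v=12
Root [α=-∞,β=+∞]: v=12
Leaves evaluated: 15 of 23.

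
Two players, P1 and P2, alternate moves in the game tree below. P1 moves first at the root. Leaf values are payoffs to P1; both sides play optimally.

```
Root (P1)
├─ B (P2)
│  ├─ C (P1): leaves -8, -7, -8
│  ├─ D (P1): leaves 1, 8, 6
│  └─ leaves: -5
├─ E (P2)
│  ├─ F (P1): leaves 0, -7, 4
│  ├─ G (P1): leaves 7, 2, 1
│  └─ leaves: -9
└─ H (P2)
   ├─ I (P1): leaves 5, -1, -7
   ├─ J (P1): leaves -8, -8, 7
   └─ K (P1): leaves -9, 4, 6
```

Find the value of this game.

5

C (P1): max(-8, -7, -8) = -7
D (P1): max(1, 8, 6) = 8
B (P2): min(-7, 8, -5) = -7
F (P1): max(0, -7, 4) = 4
G (P1): max(7, 2, 1) = 7
E (P2): min(4, 7, -9) = -9
I (P1): max(5, -1, -7) = 5
J (P1): max(-8, -8, 7) = 7
K (P1): max(-9, 4, 6) = 6
H (P2): min(5, 7, 6) = 5
Root (P1): max(-7, -9, 5) = 5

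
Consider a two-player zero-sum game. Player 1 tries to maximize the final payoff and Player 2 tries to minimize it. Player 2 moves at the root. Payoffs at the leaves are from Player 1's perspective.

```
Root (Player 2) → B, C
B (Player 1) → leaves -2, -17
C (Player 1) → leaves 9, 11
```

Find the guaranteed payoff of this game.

B (Player 1): max(-2, -17) = -2
C (Player 1): max(9, 11) = 11
Root (Player 2): min(-2, 11) = -2

-2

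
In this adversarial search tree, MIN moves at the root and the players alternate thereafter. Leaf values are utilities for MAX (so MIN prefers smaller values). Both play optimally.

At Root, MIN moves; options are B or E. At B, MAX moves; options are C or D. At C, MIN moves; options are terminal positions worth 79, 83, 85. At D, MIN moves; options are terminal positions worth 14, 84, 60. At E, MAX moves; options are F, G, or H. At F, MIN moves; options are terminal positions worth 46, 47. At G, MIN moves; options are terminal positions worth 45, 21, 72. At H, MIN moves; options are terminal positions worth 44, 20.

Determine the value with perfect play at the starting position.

46

C (MIN): min(79, 83, 85) = 79
D (MIN): min(14, 84, 60) = 14
B (MAX): max(79, 14) = 79
F (MIN): min(46, 47) = 46
G (MIN): min(45, 21, 72) = 21
H (MIN): min(44, 20) = 20
E (MAX): max(46, 21, 20) = 46
Root (MIN): min(79, 46) = 46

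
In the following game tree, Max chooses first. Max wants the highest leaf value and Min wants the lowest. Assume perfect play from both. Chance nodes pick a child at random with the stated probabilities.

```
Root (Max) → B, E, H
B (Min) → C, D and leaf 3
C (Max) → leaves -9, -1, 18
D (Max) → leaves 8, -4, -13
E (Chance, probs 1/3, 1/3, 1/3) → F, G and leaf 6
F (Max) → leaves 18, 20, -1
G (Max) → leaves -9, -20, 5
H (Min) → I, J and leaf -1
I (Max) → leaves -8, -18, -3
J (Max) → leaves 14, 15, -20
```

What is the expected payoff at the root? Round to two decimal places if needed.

10.33

C (Max): max(-9, -1, 18) = 18
D (Max): max(8, -4, -13) = 8
B (Min): min(18, 8, 3) = 3
F (Max): max(18, 20, -1) = 20
G (Max): max(-9, -20, 5) = 5
E (Chance): 1/3·20 + 1/3·5 + 1/3·6 = 10.33
I (Max): max(-8, -18, -3) = -3
J (Max): max(14, 15, -20) = 15
H (Min): min(-3, 15, -1) = -3
Root (Max): max(3, 10.33, -3) = 10.33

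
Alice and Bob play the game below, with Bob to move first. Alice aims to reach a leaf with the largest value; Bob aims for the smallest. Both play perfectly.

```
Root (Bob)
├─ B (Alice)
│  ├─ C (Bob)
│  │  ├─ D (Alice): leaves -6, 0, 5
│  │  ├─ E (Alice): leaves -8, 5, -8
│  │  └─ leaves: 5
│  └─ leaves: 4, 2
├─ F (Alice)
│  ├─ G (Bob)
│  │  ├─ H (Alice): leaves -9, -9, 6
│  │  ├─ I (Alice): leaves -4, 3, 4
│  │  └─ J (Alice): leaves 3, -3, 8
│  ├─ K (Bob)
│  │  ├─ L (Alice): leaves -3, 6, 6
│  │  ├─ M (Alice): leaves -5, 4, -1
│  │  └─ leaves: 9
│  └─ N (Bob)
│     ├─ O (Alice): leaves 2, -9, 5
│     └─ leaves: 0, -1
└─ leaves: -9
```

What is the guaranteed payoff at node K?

4

L: max(-3, 6, 6) = 6
M: max(-5, 4, -1) = 4
K: min(6, 4, 9) = 4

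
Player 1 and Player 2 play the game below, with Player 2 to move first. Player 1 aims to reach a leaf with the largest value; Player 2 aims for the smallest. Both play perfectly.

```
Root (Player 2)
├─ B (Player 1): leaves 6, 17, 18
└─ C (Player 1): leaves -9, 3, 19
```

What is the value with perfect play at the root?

18

B (Player 1): max(6, 17, 18) = 18
C (Player 1): max(-9, 3, 19) = 19
Root (Player 2): min(18, 19) = 18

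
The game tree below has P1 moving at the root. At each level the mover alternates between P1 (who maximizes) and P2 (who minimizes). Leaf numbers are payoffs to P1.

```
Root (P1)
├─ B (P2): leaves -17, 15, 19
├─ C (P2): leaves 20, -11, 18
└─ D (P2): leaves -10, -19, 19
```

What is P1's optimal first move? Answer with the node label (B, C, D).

B (P2): min(-17, 15, 19) = -17
C (P2): min(20, -11, 18) = -11
D (P2): min(-10, -19, 19) = -19
Root (P1): max(-17, -11, -19) = -11
P1 picks the child with the highest value: C (value -11).

C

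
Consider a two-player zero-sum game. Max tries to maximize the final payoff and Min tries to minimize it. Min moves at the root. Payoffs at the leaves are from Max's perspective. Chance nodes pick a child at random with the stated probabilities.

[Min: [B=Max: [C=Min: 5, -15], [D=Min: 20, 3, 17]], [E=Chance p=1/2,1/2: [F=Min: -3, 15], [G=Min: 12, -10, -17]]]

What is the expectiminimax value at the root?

-10

C (Min): min(5, -15) = -15
D (Min): min(20, 3, 17) = 3
B (Max): max(-15, 3) = 3
F (Min): min(-3, 15) = -3
G (Min): min(12, -10, -17) = -17
E (Chance): 1/2·-3 + 1/2·-17 = -10
Root (Min): min(3, -10) = -10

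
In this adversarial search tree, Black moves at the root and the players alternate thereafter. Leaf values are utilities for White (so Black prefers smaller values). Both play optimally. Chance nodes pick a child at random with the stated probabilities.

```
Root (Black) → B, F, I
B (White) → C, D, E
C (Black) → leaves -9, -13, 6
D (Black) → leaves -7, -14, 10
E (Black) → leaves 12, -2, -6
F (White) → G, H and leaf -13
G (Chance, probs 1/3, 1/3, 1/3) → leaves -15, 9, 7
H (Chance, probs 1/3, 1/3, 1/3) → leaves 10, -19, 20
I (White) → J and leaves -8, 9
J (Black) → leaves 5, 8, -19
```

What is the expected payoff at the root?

-6

C (Black): min(-9, -13, 6) = -13
D (Black): min(-7, -14, 10) = -14
E (Black): min(12, -2, -6) = -6
B (White): max(-13, -14, -6) = -6
G (Chance): 1/3·-15 + 1/3·9 + 1/3·7 = 0.33
H (Chance): 1/3·10 + 1/3·-19 + 1/3·20 = 3.67
F (White): max(0.33, 3.67, -13) = 3.67
J (Black): min(5, 8, -19) = -19
I (White): max(-19, -8, 9) = 9
Root (Black): min(-6, 3.67, 9) = -6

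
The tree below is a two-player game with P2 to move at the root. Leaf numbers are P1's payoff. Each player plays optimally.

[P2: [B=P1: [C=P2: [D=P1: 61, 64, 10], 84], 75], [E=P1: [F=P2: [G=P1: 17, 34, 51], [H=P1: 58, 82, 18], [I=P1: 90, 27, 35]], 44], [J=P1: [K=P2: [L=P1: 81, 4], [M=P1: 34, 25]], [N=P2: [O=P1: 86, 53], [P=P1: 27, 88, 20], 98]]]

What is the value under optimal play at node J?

L: max(81, 4) = 81
M: max(34, 25) = 34
K: min(81, 34) = 34
O: max(86, 53) = 86
P: max(27, 88, 20) = 88
N: min(86, 88, 98) = 86
J: max(34, 86) = 86

86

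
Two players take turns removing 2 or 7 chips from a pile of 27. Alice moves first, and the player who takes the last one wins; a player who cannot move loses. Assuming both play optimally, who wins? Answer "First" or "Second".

Second

W/L table (W = player to move can force a win):
i:   0  1  2  3  4  5  6  7  8  9 10 11 12 13 14 15 16 17 18 19 20 21 22 23 24 25 26 27
     L  L  W  W  L  L  W  W  W  L  L  W  W  L  L  W  W  W  L  L  W  W  L  L  W  W  W  L
Position 27 is L, so the second player wins.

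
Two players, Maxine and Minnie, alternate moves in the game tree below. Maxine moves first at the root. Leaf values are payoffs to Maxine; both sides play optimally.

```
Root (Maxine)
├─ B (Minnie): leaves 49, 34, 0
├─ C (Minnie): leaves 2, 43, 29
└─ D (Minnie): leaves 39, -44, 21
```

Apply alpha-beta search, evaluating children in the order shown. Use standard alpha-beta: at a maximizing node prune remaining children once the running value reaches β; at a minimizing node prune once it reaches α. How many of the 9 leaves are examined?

B [α=-∞,β=+∞]: v=0
C [α=0,β=+∞]: v=2
D [α=2,β=+∞]: v=-44 after child 2 ≤ α → α-cutoff, skip 1
Root [α=-∞,β=+∞]: v=2
Leaves evaluated: 8 of 9.

8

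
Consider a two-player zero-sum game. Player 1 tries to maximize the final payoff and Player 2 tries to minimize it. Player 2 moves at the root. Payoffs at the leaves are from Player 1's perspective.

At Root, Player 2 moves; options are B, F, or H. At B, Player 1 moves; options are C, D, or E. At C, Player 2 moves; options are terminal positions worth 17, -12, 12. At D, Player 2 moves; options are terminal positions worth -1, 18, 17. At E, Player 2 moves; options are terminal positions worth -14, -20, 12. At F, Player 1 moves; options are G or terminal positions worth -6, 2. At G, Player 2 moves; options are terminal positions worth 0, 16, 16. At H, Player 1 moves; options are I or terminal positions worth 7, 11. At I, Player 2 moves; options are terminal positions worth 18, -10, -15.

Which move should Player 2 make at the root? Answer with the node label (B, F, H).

B

C (Player 2): min(17, -12, 12) = -12
D (Player 2): min(-1, 18, 17) = -1
E (Player 2): min(-14, -20, 12) = -20
B (Player 1): max(-12, -1, -20) = -1
G (Player 2): min(0, 16, 16) = 0
F (Player 1): max(0, -6, 2) = 2
I (Player 2): min(18, -10, -15) = -15
H (Player 1): max(-15, 7, 11) = 11
Root (Player 2): min(-1, 2, 11) = -1
Player 2 picks the child with the lowest value: B (value -1).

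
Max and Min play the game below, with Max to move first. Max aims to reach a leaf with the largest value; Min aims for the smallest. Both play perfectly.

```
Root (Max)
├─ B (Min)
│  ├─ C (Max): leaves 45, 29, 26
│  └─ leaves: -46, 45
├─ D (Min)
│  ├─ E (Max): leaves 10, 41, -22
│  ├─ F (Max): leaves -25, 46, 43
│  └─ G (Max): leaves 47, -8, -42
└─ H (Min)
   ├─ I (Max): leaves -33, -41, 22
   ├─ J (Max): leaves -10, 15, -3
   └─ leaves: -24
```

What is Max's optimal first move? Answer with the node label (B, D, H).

C (Max): max(45, 29, 26) = 45
B (Min): min(45, -46, 45) = -46
E (Max): max(10, 41, -22) = 41
F (Max): max(-25, 46, 43) = 46
G (Max): max(47, -8, -42) = 47
D (Min): min(41, 46, 47) = 41
I (Max): max(-33, -41, 22) = 22
J (Max): max(-10, 15, -3) = 15
H (Min): min(22, 15, -24) = -24
Root (Max): max(-46, 41, -24) = 41
Max picks the child with the highest value: D (value 41).

D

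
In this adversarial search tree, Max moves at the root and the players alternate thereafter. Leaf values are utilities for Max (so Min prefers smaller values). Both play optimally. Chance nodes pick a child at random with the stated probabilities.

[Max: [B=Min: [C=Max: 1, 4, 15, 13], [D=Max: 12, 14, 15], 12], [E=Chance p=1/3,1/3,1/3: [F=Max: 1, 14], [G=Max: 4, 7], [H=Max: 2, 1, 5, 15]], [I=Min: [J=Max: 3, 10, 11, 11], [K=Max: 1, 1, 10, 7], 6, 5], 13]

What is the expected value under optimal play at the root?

13

C (Max): max(1, 4, 15, 13) = 15
D (Max): max(12, 14, 15) = 15
B (Min): min(15, 15, 12) = 12
F (Max): max(1, 14) = 14
G (Max): max(4, 7) = 7
H (Max): max(2, 1, 5, 15) = 15
E (Chance): 1/3·14 + 1/3·7 + 1/3·15 = 12
J (Max): max(3, 10, 11, 11) = 11
K (Max): max(1, 1, 10, 7) = 10
I (Min): min(11, 10, 6, 5) = 5
Root (Max): max(12, 12, 5, 13) = 13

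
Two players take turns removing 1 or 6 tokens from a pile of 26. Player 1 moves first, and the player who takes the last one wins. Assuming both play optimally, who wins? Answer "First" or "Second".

First

Compute winning (W) and losing (L) positions by backward induction:
i:   0  1  2  3  4  5  6  7  8  9 10 11 12 13 14 15 16 17 18 19 20 21 22 23 24 25 26
     L  W  L  W  L  W  W  L  W  L  W  L  W  W  L  W  L  W  L  W  W  L  W  L  W  L  W
Position 26 is W, so the first player wins.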